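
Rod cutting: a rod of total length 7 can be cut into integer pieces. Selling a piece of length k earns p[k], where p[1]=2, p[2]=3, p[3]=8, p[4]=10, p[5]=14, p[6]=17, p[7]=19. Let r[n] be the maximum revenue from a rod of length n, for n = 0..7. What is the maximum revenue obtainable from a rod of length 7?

   n    0    1    2    3    4    5    6    7
r[n]    0    2    4    8   10   14   17   19

19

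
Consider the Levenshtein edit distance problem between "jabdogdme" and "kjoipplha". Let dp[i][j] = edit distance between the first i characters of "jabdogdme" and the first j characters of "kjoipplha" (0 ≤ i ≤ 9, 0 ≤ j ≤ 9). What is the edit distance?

   ''  k  j  o  i  p  p  l  h  a
''  0  1  2  3  4  5  6  7  8  9
 j  1  1  1  2  3  4  5  6  7  8
 a  2  2  2  2  3  4  5  6  7  7
 b  3  3  3  3  3  4  5  6  7  8
 d  4  4  4  4  4  4  5  6  7  8
 o  5  5  5  4  5  5  5  6  7  8
 g  6  6  6  5  5  6  6  6  7  8
 d  7  7  7  6  6  6  7  7  7  8
 m  8  8  8  7  7  7  7  8  8  8
 e  9  9  9  8  8  8  8  8  9  9

9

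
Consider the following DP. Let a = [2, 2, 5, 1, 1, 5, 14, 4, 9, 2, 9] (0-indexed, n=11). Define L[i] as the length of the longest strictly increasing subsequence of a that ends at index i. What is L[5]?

2

   i    0    1    2    3    4    5    6    7    8    9   10
a[i]    2    2    5    1    1    5   14    4    9    2    9
L[i]    1    1    2    1    1    2    3    2    3    2    3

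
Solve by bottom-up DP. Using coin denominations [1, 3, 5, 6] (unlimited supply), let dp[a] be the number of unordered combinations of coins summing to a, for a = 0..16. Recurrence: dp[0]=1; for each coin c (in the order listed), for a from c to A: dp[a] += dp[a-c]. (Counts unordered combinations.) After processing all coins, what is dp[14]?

17

after  coin     0     1     2     3     4     5     6     7     8     9    10    11    12    13    14    15    16
          1     1     1     1     1     1     1     1     1     1     1     1     1     1     1     1     1     1
          3     1     1     1     2     2     2     3     3     3     4     4     4     5     5     5     6     6
          5     1     1     1     2     2     3     4     4     5     6     7     8     9    10    11    13    14
          6     1     1     1     2     2     3     5     5     6     8     9    11    14    15    17    21    23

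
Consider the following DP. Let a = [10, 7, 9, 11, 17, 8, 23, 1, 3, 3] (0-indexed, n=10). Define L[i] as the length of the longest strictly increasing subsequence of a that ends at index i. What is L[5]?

   i    0    1    2    3    4    5    6    7    8    9
a[i]   10    7    9   11   17    8   23    1    3    3
L[i]    1    1    2    3    4    2    5    1    2    2

2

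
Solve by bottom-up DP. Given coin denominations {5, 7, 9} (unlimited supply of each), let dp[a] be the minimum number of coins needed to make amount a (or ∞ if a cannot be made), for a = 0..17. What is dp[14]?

2

 a  0  1  2  3  4  5  6  7  8  9 10 11 12 13 14 15 16 17
dp  0  -  -  -  -  1  -  1  -  1  2  -  2  -  2  3  2  3
(- denotes ∞ / unreachable)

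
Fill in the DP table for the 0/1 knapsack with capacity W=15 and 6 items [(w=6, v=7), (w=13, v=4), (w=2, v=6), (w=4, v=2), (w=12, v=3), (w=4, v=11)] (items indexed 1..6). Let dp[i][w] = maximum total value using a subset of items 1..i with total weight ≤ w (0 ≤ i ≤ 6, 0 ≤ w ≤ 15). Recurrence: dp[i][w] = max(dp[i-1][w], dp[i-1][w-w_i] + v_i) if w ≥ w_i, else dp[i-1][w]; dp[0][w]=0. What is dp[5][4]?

6

i\w   0   1   2   3   4   5   6   7   8   9  10  11  12  13  14  15
  0   0   0   0   0   0   0   0   0   0   0   0   0   0   0   0   0
  1   0   0   0   0   0   0   7   7   7   7   7   7   7   7   7   7
  2   0   0   0   0   0   0   7   7   7   7   7   7   7   7   7   7
  3   0   0   6   6   6   6   7   7  13  13  13  13  13  13  13  13
  4   0   0   6   6   6   6   8   8  13  13  13  13  15  15  15  15
  5   0   0   6   6   6   6   8   8  13  13  13  13  15  15  15  15
  6   0   0   6   6  11  11  17  17  17  17  19  19  24  24  24  24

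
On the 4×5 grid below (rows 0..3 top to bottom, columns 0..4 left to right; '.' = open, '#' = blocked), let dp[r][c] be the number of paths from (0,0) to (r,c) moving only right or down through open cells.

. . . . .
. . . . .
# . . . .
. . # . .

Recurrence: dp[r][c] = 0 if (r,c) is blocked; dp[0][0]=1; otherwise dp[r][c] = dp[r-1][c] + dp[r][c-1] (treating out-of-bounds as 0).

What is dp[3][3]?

r\c   0   1   2   3   4
  0   1   1   1   1   1
  1   1   2   3   4   5
  2   0   2   5   9  14
  3   0   2   0   9  23

9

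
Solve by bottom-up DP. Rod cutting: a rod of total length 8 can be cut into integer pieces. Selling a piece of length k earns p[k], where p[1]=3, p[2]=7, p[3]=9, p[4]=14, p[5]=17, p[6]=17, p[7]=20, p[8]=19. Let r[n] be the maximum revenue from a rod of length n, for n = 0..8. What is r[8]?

   n    0    1    2    3    4    5    6    7    8
r[n]    0    3    7   10   14   17   21   24   28

28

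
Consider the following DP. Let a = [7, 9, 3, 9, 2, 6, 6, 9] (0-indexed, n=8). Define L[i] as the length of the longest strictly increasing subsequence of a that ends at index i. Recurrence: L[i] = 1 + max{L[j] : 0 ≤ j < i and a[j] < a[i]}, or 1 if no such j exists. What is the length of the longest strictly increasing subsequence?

   i    0    1    2    3    4    5    6    7
a[i]    7    9    3    9    2    6    6    9
L[i]    1    2    1    2    1    2    2    3

3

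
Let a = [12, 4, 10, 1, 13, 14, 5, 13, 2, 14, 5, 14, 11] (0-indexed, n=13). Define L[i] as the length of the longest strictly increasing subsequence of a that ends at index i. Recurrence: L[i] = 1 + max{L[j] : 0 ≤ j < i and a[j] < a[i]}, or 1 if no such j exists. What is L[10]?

3

   i    0    1    2    3    4    5    6    7    8    9   10   11   12
a[i]   12    4   10    1   13   14    5   13    2   14    5   14   11
L[i]    1    1    2    1    3    4    2    3    2    4    3    4    4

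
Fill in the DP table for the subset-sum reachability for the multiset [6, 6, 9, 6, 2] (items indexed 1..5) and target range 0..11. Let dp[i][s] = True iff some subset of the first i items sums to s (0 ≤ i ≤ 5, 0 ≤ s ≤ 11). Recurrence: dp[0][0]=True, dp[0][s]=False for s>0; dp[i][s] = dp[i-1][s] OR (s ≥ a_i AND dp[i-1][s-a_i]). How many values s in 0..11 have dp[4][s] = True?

i\s   0   1   2   3   4   5   6   7   8   9  10  11
  0   T   F   F   F   F   F   F   F   F   F   F   F
  1   T   F   F   F   F   F   T   F   F   F   F   F
  2   T   F   F   F   F   F   T   F   F   F   F   F
  3   T   F   F   F   F   F   T   F   F   T   F   F
  4   T   F   F   F   F   F   T   F   F   T   F   F
  5   T   F   T   F   F   F   T   F   T   T   F   T

3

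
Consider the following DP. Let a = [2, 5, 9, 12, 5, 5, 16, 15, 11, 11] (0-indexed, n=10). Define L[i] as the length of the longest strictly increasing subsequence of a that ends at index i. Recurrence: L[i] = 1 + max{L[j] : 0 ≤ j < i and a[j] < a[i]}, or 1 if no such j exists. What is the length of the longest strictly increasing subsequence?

5

   i    0    1    2    3    4    5    6    7    8    9
a[i]    2    5    9   12    5    5   16   15   11   11
L[i]    1    2    3    4    2    2    5    5    4    4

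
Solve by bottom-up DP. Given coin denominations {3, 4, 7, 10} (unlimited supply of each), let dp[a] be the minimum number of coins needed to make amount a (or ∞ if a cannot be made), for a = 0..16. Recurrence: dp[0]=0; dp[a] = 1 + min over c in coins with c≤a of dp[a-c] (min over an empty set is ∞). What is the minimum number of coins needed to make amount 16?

3

 a  0  1  2  3  4  5  6  7  8  9 10 11 12 13 14 15 16
dp  0  -  -  1  1  -  2  1  2  3  1  2  3  2  2  3  3
(- denotes ∞ / unreachable)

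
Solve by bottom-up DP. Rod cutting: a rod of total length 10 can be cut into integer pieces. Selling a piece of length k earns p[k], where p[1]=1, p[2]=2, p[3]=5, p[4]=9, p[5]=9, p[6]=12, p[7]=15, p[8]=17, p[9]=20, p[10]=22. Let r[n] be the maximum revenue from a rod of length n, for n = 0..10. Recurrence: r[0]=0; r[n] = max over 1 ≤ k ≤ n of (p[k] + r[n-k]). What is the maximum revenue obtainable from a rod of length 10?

   n    0    1    2    3    4    5    6    7    8    9   10
r[n]    0    1    2    5    9   10   12   15   18   20   22

22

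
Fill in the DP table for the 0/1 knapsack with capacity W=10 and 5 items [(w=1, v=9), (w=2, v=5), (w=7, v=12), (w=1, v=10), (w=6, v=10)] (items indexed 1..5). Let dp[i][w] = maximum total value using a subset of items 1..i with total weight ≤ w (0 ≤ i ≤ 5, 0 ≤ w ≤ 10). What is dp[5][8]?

29

i\w   0   1   2   3   4   5   6   7   8   9  10
  0   0   0   0   0   0   0   0   0   0   0   0
  1   0   9   9   9   9   9   9   9   9   9   9
  2   0   9   9  14  14  14  14  14  14  14  14
  3   0   9   9  14  14  14  14  14  21  21  26
  4   0  10  19  19  24  24  24  24  24  31  31
  5   0  10  19  19  24  24  24  24  29  31  34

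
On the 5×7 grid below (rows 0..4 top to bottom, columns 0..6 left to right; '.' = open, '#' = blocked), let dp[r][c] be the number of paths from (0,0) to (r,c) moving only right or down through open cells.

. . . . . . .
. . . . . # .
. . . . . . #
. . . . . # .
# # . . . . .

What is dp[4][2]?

10

r\c   0   1   2   3   4   5   6
  0   1   1   1   1   1   1   1
  1   1   2   3   4   5   0   1
  2   1   3   6  10  15  15   0
  3   1   4  10  20  35   0   0
  4   0   0  10  30  65  65  65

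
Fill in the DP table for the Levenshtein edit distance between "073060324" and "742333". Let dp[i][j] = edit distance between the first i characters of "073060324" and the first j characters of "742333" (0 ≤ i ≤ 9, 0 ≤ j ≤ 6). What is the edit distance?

   ''  7  4  2  3  3  3
''  0  1  2  3  4  5  6
 0  1  1  2  3  4  5  6
 7  2  1  2  3  4  5  6
 3  3  2  2  3  3  4  5
 0  4  3  3  3  4  4  5
 6  5  4  4  4  4  5  5
 0  6  5  5  5  5  5  6
 3  7  6  6  6  5  5  5
 2  8  7  7  6  6  6  6
 4  9  8  7  7  7  7  7

7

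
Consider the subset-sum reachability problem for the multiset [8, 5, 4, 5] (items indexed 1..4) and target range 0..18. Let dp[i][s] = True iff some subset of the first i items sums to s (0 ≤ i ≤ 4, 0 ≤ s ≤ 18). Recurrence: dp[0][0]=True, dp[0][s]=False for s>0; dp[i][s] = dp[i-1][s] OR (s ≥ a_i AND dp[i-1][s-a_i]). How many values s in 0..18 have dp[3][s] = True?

8

i\s   0   1   2   3   4   5   6   7   8   9  10  11  12  13  14  15  16  17  18
  0   T   F   F   F   F   F   F   F   F   F   F   F   F   F   F   F   F   F   F
  1   T   F   F   F   F   F   F   F   T   F   F   F   F   F   F   F   F   F   F
  2   T   F   F   F   F   T   F   F   T   F   F   F   F   T   F   F   F   F   F
  3   T   F   F   F   T   T   F   F   T   T   F   F   T   T   F   F   F   T   F
  4   T   F   F   F   T   T   F   F   T   T   T   F   T   T   T   F   F   T   T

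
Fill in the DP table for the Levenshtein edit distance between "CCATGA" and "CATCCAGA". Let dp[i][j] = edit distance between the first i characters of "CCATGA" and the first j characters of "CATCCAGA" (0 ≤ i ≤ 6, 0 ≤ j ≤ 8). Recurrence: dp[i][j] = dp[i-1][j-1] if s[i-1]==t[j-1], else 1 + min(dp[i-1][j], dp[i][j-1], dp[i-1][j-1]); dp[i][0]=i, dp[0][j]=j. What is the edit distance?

4

   ''  C  A  T  C  C  A  G  A
''  0  1  2  3  4  5  6  7  8
 C  1  0  1  2  3  4  5  6  7
 C  2  1  1  2  2  3  4  5  6
 A  3  2  1  2  3  3  3  4  5
 T  4  3  2  1  2  3  4  4  5
 G  5  4  3  2  2  3  4  4  5
 A  6  5  4  3  3  3  3  4  4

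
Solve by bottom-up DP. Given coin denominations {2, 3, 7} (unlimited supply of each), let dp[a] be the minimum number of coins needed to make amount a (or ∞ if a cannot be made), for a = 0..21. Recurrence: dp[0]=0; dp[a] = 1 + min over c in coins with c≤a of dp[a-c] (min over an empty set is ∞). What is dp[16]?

 a  0  1  2  3  4  5  6  7  8  9 10 11 12 13 14 15 16 17 18 19 20 21
dp  0  -  1  1  2  2  2  1  3  2  2  3  3  3  2  4  3  3  4  4  4  3
(- denotes ∞ / unreachable)

3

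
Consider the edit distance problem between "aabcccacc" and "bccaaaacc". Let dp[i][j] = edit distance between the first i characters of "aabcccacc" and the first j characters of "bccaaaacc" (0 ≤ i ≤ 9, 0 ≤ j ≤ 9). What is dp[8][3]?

5

   ''  b  c  c  a  a  a  a  c  c
''  0  1  2  3  4  5  6  7  8  9
 a  1  1  2  3  3  4  5  6  7  8
 a  2  2  2  3  3  3  4  5  6  7
 b  3  2  3  3  4  4  4  5  6  7
 c  4  3  2  3  4  5  5  5  5  6
 c  5  4  3  2  3  4  5  6  5  5
 c  6  5  4  3  3  4  5  6  6  5
 a  7  6  5  4  3  3  4  5  6  6
 c  8  7  6  5  4  4  4  5  5  6
 c  9  8  7  6  5  5  5  5  5  5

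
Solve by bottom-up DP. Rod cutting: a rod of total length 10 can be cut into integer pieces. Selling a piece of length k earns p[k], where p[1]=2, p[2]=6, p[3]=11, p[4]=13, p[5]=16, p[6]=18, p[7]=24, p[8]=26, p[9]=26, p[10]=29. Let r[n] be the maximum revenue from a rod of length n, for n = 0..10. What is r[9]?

   n    0    1    2    3    4    5    6    7    8    9   10
r[n]    0    2    6   11   13   17   22   24   28   33   35

33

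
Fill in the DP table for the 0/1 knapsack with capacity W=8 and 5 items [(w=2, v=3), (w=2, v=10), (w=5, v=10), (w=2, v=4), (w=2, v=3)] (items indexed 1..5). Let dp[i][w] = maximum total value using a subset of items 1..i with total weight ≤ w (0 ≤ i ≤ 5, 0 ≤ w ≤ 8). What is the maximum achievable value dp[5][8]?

20

i\w   0   1   2   3   4   5   6   7   8
  0   0   0   0   0   0   0   0   0   0
  1   0   0   3   3   3   3   3   3   3
  2   0   0  10  10  13  13  13  13  13
  3   0   0  10  10  13  13  13  20  20
  4   0   0  10  10  14  14  17  20  20
  5   0   0  10  10  14  14  17  20  20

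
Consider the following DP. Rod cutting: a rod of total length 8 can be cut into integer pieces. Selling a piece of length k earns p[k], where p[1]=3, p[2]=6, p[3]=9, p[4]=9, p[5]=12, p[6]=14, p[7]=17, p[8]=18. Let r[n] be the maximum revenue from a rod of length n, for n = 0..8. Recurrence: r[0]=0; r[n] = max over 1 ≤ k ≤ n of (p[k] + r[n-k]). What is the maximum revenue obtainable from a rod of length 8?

   n    0    1    2    3    4    5    6    7    8
r[n]    0    3    6    9   12   15   18   21   24

24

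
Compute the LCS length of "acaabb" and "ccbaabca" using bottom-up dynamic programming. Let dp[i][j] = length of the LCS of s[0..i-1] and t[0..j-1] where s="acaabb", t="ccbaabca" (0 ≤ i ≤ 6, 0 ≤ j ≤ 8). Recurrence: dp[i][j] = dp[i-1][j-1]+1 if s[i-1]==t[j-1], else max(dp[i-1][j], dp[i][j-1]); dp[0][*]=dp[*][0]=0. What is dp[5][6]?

4

   ''  c  c  b  a  a  b  c  a
''  0  0  0  0  0  0  0  0  0
 a  0  0  0  0  1  1  1  1  1
 c  0  1  1  1  1  1  1  2  2
 a  0  1  1  1  2  2  2  2  3
 a  0  1  1  1  2  3  3  3  3
 b  0  1  1  2  2  3  4  4  4
 b  0  1  1  2  2  3  4  4  4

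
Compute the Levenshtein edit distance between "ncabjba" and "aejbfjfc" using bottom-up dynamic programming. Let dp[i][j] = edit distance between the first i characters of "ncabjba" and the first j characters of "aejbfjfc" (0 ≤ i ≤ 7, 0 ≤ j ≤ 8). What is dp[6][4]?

   ''  a  e  j  b  f  j  f  c
''  0  1  2  3  4  5  6  7  8
 n  1  1  2  3  4  5  6  7  8
 c  2  2  2  3  4  5  6  7  7
 a  3  2  3  3  4  5  6  7  8
 b  4  3  3  4  3  4  5  6  7
 j  5  4  4  3  4  4  4  5  6
 b  6  5  5  4  3  4  5  5  6
 a  7  6  6  5  4  4  5  6  6

3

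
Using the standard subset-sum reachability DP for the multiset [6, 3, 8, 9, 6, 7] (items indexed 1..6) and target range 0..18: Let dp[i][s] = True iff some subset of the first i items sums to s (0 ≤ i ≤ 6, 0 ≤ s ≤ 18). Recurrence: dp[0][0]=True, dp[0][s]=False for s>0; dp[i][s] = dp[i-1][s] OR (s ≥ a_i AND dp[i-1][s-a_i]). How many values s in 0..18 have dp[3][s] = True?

i\s   0   1   2   3   4   5   6   7   8   9  10  11  12  13  14  15  16  17  18
  0   T   F   F   F   F   F   F   F   F   F   F   F   F   F   F   F   F   F   F
  1   T   F   F   F   F   F   T   F   F   F   F   F   F   F   F   F   F   F   F
  2   T   F   F   T   F   F   T   F   F   T   F   F   F   F   F   F   F   F   F
  3   T   F   F   T   F   F   T   F   T   T   F   T   F   F   T   F   F   T   F
  4   T   F   F   T   F   F   T   F   T   T   F   T   T   F   T   T   F   T   T
  5   T   F   F   T   F   F   T   F   T   T   F   T   T   F   T   T   F   T   T
  6   T   F   F   T   F   F   T   T   T   T   T   T   T   T   T   T   T   T   T

8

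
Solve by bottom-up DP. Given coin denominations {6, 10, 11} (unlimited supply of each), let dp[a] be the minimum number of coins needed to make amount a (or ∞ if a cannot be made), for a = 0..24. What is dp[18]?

 a  0  1  2  3  4  5  6  7  8  9 10 11 12 13 14 15 16 17 18 19 20 21 22 23 24
dp  0  -  -  -  -  -  1  -  -  -  1  1  2  -  -  -  2  2  3  -  2  2  2  3  4
(- denotes ∞ / unreachable)

3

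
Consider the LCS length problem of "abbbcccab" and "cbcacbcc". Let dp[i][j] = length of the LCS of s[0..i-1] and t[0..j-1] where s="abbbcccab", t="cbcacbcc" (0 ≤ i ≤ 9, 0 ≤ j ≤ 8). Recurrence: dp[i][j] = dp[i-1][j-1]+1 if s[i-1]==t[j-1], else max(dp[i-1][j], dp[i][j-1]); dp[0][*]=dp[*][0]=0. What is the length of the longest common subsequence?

4

   ''  c  b  c  a  c  b  c  c
''  0  0  0  0  0  0  0  0  0
 a  0  0  0  0  1  1  1  1  1
 b  0  0  1  1  1  1  2  2  2
 b  0  0  1  1  1  1  2  2  2
 b  0  0  1  1  1  1  2  2  2
 c  0  1  1  2  2  2  2  3  3
 c  0  1  1  2  2  3  3  3  4
 c  0  1  1  2  2  3  3  4  4
 a  0  1  1  2  3  3  3  4  4
 b  0  1  2  2  3  3  4  4  4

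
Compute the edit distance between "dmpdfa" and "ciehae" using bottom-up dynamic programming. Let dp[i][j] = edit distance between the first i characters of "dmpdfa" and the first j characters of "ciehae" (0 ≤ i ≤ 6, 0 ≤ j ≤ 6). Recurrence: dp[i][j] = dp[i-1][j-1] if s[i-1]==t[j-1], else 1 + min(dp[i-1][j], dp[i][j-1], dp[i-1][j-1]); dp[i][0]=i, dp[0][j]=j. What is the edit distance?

6

   ''  c  i  e  h  a  e
''  0  1  2  3  4  5  6
 d  1  1  2  3  4  5  6
 m  2  2  2  3  4  5  6
 p  3  3  3  3  4  5  6
 d  4  4  4  4  4  5  6
 f  5  5  5  5  5  5  6
 a  6  6  6  6  6  5  6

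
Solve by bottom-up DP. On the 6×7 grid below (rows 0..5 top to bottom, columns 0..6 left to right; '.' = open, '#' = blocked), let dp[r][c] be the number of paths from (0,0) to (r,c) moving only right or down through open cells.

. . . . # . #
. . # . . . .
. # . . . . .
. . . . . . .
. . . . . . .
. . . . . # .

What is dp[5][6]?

r\c   0   1   2   3   4   5   6
  0   1   1   1   1   0   0   0
  1   1   2   0   1   1   1   1
  2   1   0   0   1   2   3   4
  3   1   1   1   2   4   7  11
  4   1   2   3   5   9  16  27
  5   1   3   6  11  20   0  27

27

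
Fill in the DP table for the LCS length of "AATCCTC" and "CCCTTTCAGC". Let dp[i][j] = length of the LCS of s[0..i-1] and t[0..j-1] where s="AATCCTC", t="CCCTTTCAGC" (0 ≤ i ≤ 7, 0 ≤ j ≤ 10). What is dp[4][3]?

1

   ''  C  C  C  T  T  T  C  A  G  C
''  0  0  0  0  0  0  0  0  0  0  0
 A  0  0  0  0  0  0  0  0  1  1  1
 A  0  0  0  0  0  0  0  0  1  1  1
 T  0  0  0  0  1  1  1  1  1  1  1
 C  0  1  1  1  1  1  1  2  2  2  2
 C  0  1  2  2  2  2  2  2  2  2  3
 T  0  1  2  2  3  3  3  3  3  3  3
 C  0  1  2  3  3  3  3  4  4  4  4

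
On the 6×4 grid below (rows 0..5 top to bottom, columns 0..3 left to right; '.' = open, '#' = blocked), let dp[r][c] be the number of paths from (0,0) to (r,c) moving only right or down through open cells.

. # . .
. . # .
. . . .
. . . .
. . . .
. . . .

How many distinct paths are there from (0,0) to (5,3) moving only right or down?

r\c   0   1   2   3
  0   1   0   0   0
  1   1   1   0   0
  2   1   2   2   2
  3   1   3   5   7
  4   1   4   9  16
  5   1   5  14  30

30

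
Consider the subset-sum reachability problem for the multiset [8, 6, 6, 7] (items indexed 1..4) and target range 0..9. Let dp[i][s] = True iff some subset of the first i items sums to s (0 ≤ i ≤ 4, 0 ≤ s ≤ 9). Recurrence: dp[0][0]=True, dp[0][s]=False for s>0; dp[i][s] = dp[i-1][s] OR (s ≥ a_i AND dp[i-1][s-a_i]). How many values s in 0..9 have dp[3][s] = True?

i\s   0   1   2   3   4   5   6   7   8   9
  0   T   F   F   F   F   F   F   F   F   F
  1   T   F   F   F   F   F   F   F   T   F
  2   T   F   F   F   F   F   T   F   T   F
  3   T   F   F   F   F   F   T   F   T   F
  4   T   F   F   F   F   F   T   T   T   F

3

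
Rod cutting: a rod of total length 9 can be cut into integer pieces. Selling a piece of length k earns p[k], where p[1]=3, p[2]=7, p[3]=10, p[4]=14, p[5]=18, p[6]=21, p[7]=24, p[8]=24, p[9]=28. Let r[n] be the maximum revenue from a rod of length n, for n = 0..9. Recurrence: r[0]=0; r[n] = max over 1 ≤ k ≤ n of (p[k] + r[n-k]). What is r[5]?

18

   n    0    1    2    3    4    5    6    7    8    9
r[n]    0    3    7   10   14   18   21   25   28   32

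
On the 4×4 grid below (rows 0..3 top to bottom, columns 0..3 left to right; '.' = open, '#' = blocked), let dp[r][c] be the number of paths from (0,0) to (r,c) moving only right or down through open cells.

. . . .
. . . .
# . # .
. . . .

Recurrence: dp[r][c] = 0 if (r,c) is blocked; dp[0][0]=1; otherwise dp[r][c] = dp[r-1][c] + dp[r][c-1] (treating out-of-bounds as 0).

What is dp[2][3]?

r\c   0   1   2   3
  0   1   1   1   1
  1   1   2   3   4
  2   0   2   0   4
  3   0   2   2   6

4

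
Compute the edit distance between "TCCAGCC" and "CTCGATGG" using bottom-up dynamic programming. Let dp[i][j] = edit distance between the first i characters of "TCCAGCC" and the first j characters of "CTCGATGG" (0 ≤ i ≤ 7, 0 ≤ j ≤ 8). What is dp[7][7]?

   ''  C  T  C  G  A  T  G  G
''  0  1  2  3  4  5  6  7  8
 T  1  1  1  2  3  4  5  6  7
 C  2  1  2  1  2  3  4  5  6
 C  3  2  2  2  2  3  4  5  6
 A  4  3  3  3  3  2  3  4  5
 G  5  4  4  4  3  3  3  3  4
 C  6  5  5  4  4  4  4  4  4
 C  7  6  6  5  5  5  5  5  5

5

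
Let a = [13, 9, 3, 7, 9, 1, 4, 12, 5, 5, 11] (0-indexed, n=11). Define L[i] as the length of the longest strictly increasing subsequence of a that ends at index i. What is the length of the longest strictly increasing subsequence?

   i    0    1    2    3    4    5    6    7    8    9   10
a[i]   13    9    3    7    9    1    4   12    5    5   11
L[i]    1    1    1    2    3    1    2    4    3    3    4

4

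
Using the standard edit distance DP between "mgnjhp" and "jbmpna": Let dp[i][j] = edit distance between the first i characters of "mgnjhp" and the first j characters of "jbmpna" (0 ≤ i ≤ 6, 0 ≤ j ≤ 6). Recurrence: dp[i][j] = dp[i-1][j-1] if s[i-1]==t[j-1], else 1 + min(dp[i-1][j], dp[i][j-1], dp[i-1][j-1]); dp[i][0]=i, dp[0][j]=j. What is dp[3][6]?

   ''  j  b  m  p  n  a
''  0  1  2  3  4  5  6
 m  1  1  2  2  3  4  5
 g  2  2  2  3  3  4  5
 n  3  3  3  3  4  3  4
 j  4  3  4  4  4  4  4
 h  5  4  4  5  5  5  5
 p  6  5  5  5  5  6  6

4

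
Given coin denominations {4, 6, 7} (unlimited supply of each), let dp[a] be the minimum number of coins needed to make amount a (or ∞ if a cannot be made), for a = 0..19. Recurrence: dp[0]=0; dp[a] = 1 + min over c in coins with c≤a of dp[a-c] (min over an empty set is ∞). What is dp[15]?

3

 a  0  1  2  3  4  5  6  7  8  9 10 11 12 13 14 15 16 17 18 19
dp  0  -  -  -  1  -  1  1  2  -  2  2  2  2  2  3  3  3  3  3
(- denotes ∞ / unreachable)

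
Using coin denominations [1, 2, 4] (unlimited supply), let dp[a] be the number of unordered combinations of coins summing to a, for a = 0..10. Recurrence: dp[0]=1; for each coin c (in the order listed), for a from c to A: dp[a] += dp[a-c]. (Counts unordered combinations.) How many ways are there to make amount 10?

after  coin     0     1     2     3     4     5     6     7     8     9    10
          1     1     1     1     1     1     1     1     1     1     1     1
          2     1     1     2     2     3     3     4     4     5     5     6
          4     1     1     2     2     4     4     6     6     9     9    12

12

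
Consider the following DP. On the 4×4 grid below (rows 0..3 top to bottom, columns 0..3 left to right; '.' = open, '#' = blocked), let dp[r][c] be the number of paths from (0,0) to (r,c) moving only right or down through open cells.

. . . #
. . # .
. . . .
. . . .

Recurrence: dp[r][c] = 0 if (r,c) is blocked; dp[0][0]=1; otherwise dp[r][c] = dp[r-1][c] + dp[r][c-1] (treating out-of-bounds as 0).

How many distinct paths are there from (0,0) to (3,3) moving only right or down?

10

r\c   0   1   2   3
  0   1   1   1   0
  1   1   2   0   0
  2   1   3   3   3
  3   1   4   7  10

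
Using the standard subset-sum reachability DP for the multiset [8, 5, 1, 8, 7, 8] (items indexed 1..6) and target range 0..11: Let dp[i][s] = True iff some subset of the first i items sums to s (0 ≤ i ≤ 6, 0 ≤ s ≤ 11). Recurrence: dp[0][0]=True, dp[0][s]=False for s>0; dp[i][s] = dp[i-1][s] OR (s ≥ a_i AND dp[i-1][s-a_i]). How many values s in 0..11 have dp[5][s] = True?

i\s   0   1   2   3   4   5   6   7   8   9  10  11
  0   T   F   F   F   F   F   F   F   F   F   F   F
  1   T   F   F   F   F   F   F   F   T   F   F   F
  2   T   F   F   F   F   T   F   F   T   F   F   F
  3   T   T   F   F   F   T   T   F   T   T   F   F
  4   T   T   F   F   F   T   T   F   T   T   F   F
  5   T   T   F   F   F   T   T   T   T   T   F   F
  6   T   T   F   F   F   T   T   T   T   T   F   F

7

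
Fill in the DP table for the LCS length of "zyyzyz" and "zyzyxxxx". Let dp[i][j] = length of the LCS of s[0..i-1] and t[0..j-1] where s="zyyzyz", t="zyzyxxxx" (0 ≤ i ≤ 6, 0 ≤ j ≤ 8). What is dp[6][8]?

4

   ''  z  y  z  y  x  x  x  x
''  0  0  0  0  0  0  0  0  0
 z  0  1  1  1  1  1  1  1  1
 y  0  1  2  2  2  2  2  2  2
 y  0  1  2  2  3  3  3  3  3
 z  0  1  2  3  3  3  3  3  3
 y  0  1  2  3  4  4  4  4  4
 z  0  1  2  3  4  4  4  4  4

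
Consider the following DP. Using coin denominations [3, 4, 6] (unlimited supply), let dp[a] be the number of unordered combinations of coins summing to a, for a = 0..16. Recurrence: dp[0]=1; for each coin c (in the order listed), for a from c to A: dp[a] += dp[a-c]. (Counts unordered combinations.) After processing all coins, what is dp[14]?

2

after  coin     0     1     2     3     4     5     6     7     8     9    10    11    12    13    14    15    16
          3     1     0     0     1     0     0     1     0     0     1     0     0     1     0     0     1     0
          4     1     0     0     1     1     0     1     1     1     1     1     1     2     1     1     2     2
          6     1     0     0     1     1     0     2     1     1     2     2     1     4     2     2     4     4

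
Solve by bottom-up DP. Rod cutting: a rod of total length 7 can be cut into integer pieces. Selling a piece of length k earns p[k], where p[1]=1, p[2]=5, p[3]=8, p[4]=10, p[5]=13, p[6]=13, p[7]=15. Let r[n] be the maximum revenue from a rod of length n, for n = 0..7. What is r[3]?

   n    0    1    2    3    4    5    6    7
r[n]    0    1    5    8   10   13   16   18

8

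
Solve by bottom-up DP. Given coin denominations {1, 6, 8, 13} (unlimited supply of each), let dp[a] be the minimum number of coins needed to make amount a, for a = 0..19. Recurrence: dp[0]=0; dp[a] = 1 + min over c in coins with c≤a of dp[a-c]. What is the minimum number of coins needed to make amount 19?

 a  0  1  2  3  4  5  6  7  8  9 10 11 12 13 14 15 16 17 18 19
dp  0  1  2  3  4  5  1  2  1  2  3  4  2  1  2  3  2  3  3  2

2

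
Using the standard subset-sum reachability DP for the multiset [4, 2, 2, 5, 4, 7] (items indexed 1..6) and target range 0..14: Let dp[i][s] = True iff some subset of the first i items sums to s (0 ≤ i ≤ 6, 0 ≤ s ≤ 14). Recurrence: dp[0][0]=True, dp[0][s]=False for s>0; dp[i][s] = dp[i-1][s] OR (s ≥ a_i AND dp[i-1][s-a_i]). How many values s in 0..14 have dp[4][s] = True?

10

i\s   0   1   2   3   4   5   6   7   8   9  10  11  12  13  14
  0   T   F   F   F   F   F   F   F   F   F   F   F   F   F   F
  1   T   F   F   F   T   F   F   F   F   F   F   F   F   F   F
  2   T   F   T   F   T   F   T   F   F   F   F   F   F   F   F
  3   T   F   T   F   T   F   T   F   T   F   F   F   F   F   F
  4   T   F   T   F   T   T   T   T   T   T   F   T   F   T   F
  5   T   F   T   F   T   T   T   T   T   T   T   T   T   T   F
  6   T   F   T   F   T   T   T   T   T   T   T   T   T   T   T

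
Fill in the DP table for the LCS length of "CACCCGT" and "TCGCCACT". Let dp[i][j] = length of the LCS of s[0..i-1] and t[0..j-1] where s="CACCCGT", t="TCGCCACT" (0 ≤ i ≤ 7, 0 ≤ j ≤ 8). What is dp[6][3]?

2

   ''  T  C  G  C  C  A  C  T
''  0  0  0  0  0  0  0  0  0
 C  0  0  1  1  1  1  1  1  1
 A  0  0  1  1  1  1  2  2  2
 C  0  0  1  1  2  2  2  3  3
 C  0  0  1  1  2  3  3  3  3
 C  0  0  1  1  2  3  3  4  4
 G  0  0  1  2  2  3  3  4  4
 T  0  1  1  2  2  3  3  4  5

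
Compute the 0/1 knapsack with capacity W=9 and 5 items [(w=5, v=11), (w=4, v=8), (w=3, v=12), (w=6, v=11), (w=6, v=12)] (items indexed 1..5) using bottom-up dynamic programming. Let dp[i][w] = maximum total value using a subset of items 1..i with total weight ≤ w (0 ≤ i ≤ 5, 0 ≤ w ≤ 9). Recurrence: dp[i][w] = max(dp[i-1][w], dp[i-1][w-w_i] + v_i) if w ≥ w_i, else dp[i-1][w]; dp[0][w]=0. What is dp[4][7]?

20

i\w   0   1   2   3   4   5   6   7   8   9
  0   0   0   0   0   0   0   0   0   0   0
  1   0   0   0   0   0  11  11  11  11  11
  2   0   0   0   0   8  11  11  11  11  19
  3   0   0   0  12  12  12  12  20  23  23
  4   0   0   0  12  12  12  12  20  23  23
  5   0   0   0  12  12  12  12  20  23  24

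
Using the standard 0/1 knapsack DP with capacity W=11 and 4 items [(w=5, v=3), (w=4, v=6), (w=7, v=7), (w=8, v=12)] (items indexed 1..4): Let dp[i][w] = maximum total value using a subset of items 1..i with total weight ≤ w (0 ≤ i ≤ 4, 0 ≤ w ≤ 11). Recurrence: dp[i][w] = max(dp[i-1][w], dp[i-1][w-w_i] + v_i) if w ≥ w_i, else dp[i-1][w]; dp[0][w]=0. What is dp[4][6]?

6

i\w   0   1   2   3   4   5   6   7   8   9  10  11
  0   0   0   0   0   0   0   0   0   0   0   0   0
  1   0   0   0   0   0   3   3   3   3   3   3   3
  2   0   0   0   0   6   6   6   6   6   9   9   9
  3   0   0   0   0   6   6   6   7   7   9   9  13
  4   0   0   0   0   6   6   6   7  12  12  12  13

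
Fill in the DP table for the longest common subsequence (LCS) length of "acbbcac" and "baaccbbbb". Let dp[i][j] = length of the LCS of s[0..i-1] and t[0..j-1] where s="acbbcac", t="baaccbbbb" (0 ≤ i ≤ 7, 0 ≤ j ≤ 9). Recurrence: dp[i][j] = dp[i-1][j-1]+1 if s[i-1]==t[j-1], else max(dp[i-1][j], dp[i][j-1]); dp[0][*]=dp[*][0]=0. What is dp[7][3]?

2

   ''  b  a  a  c  c  b  b  b  b
''  0  0  0  0  0  0  0  0  0  0
 a  0  0  1  1  1  1  1  1  1  1
 c  0  0  1  1  2  2  2  2  2  2
 b  0  1  1  1  2  2  3  3  3  3
 b  0  1  1  1  2  2  3  4  4  4
 c  0  1  1  1  2  3  3  4  4  4
 a  0  1  2  2  2  3  3  4  4  4
 c  0  1  2  2  3  3  3  4  4  4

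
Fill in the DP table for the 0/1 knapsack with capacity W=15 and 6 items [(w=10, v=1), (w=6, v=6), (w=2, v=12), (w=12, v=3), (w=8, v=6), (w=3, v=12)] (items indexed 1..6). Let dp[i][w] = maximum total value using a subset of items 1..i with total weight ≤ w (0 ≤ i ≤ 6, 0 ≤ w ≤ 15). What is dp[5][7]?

i\w   0   1   2   3   4   5   6   7   8   9  10  11  12  13  14  15
  0   0   0   0   0   0   0   0   0   0   0   0   0   0   0   0   0
  1   0   0   0   0   0   0   0   0   0   0   1   1   1   1   1   1
  2   0   0   0   0   0   0   6   6   6   6   6   6   6   6   6   6
  3   0   0  12  12  12  12  12  12  18  18  18  18  18  18  18  18
  4   0   0  12  12  12  12  12  12  18  18  18  18  18  18  18  18
  5   0   0  12  12  12  12  12  12  18  18  18  18  18  18  18  18
  6   0   0  12  12  12  24  24  24  24  24  24  30  30  30  30  30

12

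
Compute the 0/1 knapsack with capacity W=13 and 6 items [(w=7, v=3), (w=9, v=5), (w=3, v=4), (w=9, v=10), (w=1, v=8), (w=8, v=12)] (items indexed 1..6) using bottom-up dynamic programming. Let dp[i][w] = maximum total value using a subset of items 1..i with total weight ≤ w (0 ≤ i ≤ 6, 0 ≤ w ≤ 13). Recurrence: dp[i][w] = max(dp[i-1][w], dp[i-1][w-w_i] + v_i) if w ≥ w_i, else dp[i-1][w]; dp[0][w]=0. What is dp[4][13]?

14

i\w   0   1   2   3   4   5   6   7   8   9  10  11  12  13
  0   0   0   0   0   0   0   0   0   0   0   0   0   0   0
  1   0   0   0   0   0   0   0   3   3   3   3   3   3   3
  2   0   0   0   0   0   0   0   3   3   5   5   5   5   5
  3   0   0   0   4   4   4   4   4   4   5   7   7   9   9
  4   0   0   0   4   4   4   4   4   4  10  10  10  14  14
  5   0   8   8   8  12  12  12  12  12  12  18  18  18  22
  6   0   8   8   8  12  12  12  12  12  20  20  20  24  24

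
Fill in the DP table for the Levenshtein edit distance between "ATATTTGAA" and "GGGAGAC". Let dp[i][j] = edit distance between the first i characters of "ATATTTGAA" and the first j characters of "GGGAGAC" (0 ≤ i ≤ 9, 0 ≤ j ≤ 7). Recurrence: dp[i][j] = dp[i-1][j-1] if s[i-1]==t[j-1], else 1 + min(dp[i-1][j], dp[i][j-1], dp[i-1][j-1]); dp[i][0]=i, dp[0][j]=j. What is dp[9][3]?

8

   ''  G  G  G  A  G  A  C
''  0  1  2  3  4  5  6  7
 A  1  1  2  3  3  4  5  6
 T  2  2  2  3  4  4  5  6
 A  3  3  3  3  3  4  4  5
 T  4  4  4  4  4  4  5  5
 T  5  5  5  5  5  5  5  6
 T  6  6  6  6  6  6  6  6
 G  7  6  6  6  7  6  7  7
 A  8  7  7  7  6  7  6  7
 A  9  8  8  8  7  7  7  7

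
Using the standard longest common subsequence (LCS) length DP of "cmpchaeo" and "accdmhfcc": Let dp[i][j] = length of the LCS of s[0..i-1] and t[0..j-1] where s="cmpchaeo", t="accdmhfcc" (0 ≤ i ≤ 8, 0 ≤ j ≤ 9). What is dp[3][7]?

   ''  a  c  c  d  m  h  f  c  c
''  0  0  0  0  0  0  0  0  0  0
 c  0  0  1  1  1  1  1  1  1  1
 m  0  0  1  1  1  2  2  2  2  2
 p  0  0  1  1  1  2  2  2  2  2
 c  0  0  1  2  2  2  2  2  3  3
 h  0  0  1  2  2  2  3  3  3  3
 a  0  1  1  2  2  2  3  3  3  3
 e  0  1  1  2  2  2  3  3  3  3
 o  0  1  1  2  2  2  3  3  3  3

2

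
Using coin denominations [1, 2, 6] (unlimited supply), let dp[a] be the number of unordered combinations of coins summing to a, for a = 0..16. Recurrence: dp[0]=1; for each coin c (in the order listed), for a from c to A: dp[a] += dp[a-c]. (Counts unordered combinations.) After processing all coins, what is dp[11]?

9

after  coin     0     1     2     3     4     5     6     7     8     9    10    11    12    13    14    15    16
          1     1     1     1     1     1     1     1     1     1     1     1     1     1     1     1     1     1
          2     1     1     2     2     3     3     4     4     5     5     6     6     7     7     8     8     9
          6     1     1     2     2     3     3     5     5     7     7     9     9    12    12    15    15    18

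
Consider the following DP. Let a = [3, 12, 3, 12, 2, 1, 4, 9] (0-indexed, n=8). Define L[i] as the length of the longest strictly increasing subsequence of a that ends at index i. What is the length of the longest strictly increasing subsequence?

   i    0    1    2    3    4    5    6    7
a[i]    3   12    3   12    2    1    4    9
L[i]    1    2    1    2    1    1    2    3

3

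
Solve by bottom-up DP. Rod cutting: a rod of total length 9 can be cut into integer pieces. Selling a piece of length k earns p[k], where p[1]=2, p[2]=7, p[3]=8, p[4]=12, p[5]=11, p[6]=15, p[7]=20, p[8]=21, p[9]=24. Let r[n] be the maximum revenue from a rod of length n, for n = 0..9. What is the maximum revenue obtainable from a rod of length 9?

   n    0    1    2    3    4    5    6    7    8    9
r[n]    0    2    7    9   14   16   21   23   28   30

30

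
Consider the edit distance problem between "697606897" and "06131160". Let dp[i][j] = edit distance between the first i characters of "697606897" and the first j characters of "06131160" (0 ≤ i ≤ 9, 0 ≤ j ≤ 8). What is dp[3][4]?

3

   ''  0  6  1  3  1  1  6  0
''  0  1  2  3  4  5  6  7  8
 6  1  1  1  2  3  4  5  6  7
 9  2  2  2  2  3  4  5  6  7
 7  3  3  3  3  3  4  5  6  7
 6  4  4  3  4  4  4  5  5  6
 0  5  4  4  4  5  5  5  6  5
 6  6  5  4  5  5  6  6  5  6
 8  7  6  5  5  6  6  7  6  6
 9  8  7  6  6  6  7  7  7  7
 7  9  8  7  7  7  7  8  8  8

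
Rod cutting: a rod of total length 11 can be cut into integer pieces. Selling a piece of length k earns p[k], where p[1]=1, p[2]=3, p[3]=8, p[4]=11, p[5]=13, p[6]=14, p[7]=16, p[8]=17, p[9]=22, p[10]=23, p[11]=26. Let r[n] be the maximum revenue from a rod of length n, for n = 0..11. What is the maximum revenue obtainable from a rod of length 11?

30

   n    0    1    2    3    4    5    6    7    8    9   10   11
r[n]    0    1    3    8   11   13   16   19   22   24   27   30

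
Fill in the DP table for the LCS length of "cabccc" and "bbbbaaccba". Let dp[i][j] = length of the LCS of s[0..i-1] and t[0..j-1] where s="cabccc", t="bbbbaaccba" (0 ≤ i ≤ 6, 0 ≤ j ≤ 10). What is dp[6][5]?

1

   ''  b  b  b  b  a  a  c  c  b  a
''  0  0  0  0  0  0  0  0  0  0  0
 c  0  0  0  0  0  0  0  1  1  1  1
 a  0  0  0  0  0  1  1  1  1  1  2
 b  0  1  1  1  1  1  1  1  1  2  2
 c  0  1  1  1  1  1  1  2  2  2  2
 c  0  1  1  1  1  1  1  2  3  3  3
 c  0  1  1  1  1  1  1  2  3  3  3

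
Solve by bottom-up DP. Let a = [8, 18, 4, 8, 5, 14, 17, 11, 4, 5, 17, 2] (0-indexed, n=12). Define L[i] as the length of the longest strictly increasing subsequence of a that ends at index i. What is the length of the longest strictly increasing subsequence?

   i    0    1    2    3    4    5    6    7    8    9   10   11
a[i]    8   18    4    8    5   14   17   11    4    5   17    2
L[i]    1    2    1    2    2    3    4    3    1    2    4    1

4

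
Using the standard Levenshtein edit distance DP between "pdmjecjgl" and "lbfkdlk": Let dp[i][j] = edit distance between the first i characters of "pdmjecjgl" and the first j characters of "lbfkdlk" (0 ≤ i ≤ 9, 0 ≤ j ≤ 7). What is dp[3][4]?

4

   ''  l  b  f  k  d  l  k
''  0  1  2  3  4  5  6  7
 p  1  1  2  3  4  5  6  7
 d  2  2  2  3  4  4  5  6
 m  3  3  3  3  4  5  5  6
 j  4  4  4  4  4  5  6  6
 e  5  5  5  5  5  5  6  7
 c  6  6  6  6  6  6  6  7
 j  7  7  7  7  7  7  7  7
 g  8  8  8  8  8  8  8  8
 l  9  8  9  9  9  9  8  9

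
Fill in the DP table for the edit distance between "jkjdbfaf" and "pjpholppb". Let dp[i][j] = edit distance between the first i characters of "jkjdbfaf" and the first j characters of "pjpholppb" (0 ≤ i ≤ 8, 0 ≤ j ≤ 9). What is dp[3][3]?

   ''  p  j  p  h  o  l  p  p  b
''  0  1  2  3  4  5  6  7  8  9
 j  1  1  1  2  3  4  5  6  7  8
 k  2  2  2  2  3  4  5  6  7  8
 j  3  3  2  3  3  4  5  6  7  8
 d  4  4  3  3  4  4  5  6  7  8
 b  5  5  4  4  4  5  5  6  7  7
 f  6  6  5  5  5  5  6  6  7  8
 a  7  7  6  6  6  6  6  7  7  8
 f  8  8  7  7  7  7  7  7  8  8

3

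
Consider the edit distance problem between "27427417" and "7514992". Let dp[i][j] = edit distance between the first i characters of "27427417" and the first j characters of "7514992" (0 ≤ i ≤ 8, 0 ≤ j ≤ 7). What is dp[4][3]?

   ''  7  5  1  4  9  9  2
''  0  1  2  3  4  5  6  7
 2  1  1  2  3  4  5  6  6
 7  2  1  2  3  4  5  6  7
 4  3  2  2  3  3  4  5  6
 2  4  3  3  3  4  4  5  5
 7  5  4  4  4  4  5  5  6
 4  6  5  5  5  4  5  6  6
 1  7  6  6  5  5  5  6  7
 7  8  7  7  6  6  6  6  7

3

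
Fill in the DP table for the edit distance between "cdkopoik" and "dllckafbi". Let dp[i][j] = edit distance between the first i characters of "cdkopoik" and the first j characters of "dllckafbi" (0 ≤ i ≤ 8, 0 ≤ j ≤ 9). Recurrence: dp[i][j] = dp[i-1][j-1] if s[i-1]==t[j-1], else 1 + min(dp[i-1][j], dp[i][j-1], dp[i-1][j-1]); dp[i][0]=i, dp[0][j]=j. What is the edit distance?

8

   ''  d  l  l  c  k  a  f  b  i
''  0  1  2  3  4  5  6  7  8  9
 c  1  1  2  3  3  4  5  6  7  8
 d  2  1  2  3  4  4  5  6  7  8
 k  3  2  2  3  4  4  5  6  7  8
 o  4  3  3  3  4  5  5  6  7  8
 p  5  4  4  4  4  5  6  6  7  8
 o  6  5  5  5  5  5  6  7  7  8
 i  7  6  6  6  6  6  6  7  8  7
 k  8  7  7  7  7  6  7  7  8  8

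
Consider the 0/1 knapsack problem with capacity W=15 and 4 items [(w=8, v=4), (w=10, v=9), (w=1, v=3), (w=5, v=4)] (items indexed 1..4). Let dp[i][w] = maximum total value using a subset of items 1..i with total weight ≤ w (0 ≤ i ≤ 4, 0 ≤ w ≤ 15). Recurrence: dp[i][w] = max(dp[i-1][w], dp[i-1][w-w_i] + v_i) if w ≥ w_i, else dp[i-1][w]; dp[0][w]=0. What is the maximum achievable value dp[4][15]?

13

i\w   0   1   2   3   4   5   6   7   8   9  10  11  12  13  14  15
  0   0   0   0   0   0   0   0   0   0   0   0   0   0   0   0   0
  1   0   0   0   0   0   0   0   0   4   4   4   4   4   4   4   4
  2   0   0   0   0   0   0   0   0   4   4   9   9   9   9   9   9
  3   0   3   3   3   3   3   3   3   4   7   9  12  12  12  12  12
  4   0   3   3   3   3   4   7   7   7   7   9  12  12  12  12  13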